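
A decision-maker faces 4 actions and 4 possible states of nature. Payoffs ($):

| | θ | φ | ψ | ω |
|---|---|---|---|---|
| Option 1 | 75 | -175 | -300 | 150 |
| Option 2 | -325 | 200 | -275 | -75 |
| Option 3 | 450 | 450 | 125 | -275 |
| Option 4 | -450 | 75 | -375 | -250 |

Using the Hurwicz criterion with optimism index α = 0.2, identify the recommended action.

Option 3

Option 1: 0.2·150 + 0.8·(-300) = -210
Option 2: 0.2·200 + 0.8·(-325) = -220
Option 3: 0.2·450 + 0.8·(-275) = -130
Option 4: 0.2·75 + 0.8·(-450) = -345
Highest Hurwicz score = -130 → Option 3.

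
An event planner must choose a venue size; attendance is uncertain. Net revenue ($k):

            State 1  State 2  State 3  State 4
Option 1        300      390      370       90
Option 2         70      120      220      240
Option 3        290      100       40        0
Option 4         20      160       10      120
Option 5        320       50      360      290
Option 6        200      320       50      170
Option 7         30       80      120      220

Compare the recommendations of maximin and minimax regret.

maximin → Option 1; minimax regret → Option 1 (agree)

Row minima: Option 1=90, Option 2=70, Option 3=0, Option 4=10, Option 5=50, Option 6=50, Option 7=30
Best worst-case = 90 → Option 1.
Column bests: State 1=320, State 2=390, State 3=370, State 4=290.
Option 1 regrets: 20, 0, 0, 200 → max 200
Option 2 regrets: 250, 270, 150, 50 → max 270
Option 3 regrets: 30, 290, 330, 290 → max 330
Option 4 regrets: 300, 230, 360, 170 → max 360
Option 5 regrets: 0, 340, 10, 0 → max 340
Option 6 regrets: 120, 70, 320, 120 → max 320
Option 7 regrets: 290, 310, 250, 70 → max 310
Smallest max regret = 200 → Option 1.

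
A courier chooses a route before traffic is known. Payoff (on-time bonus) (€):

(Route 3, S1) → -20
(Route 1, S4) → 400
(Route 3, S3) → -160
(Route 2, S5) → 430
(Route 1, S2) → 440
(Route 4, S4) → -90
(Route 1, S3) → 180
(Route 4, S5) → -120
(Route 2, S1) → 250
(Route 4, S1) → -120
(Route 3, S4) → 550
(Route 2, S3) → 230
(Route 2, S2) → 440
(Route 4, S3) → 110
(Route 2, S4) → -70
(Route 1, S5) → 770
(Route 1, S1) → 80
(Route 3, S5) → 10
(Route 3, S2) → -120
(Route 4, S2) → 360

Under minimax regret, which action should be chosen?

Route 1

Column bests: S1=250, S2=440, S3=230, S4=550, S5=770.
Route 1 regrets: 170, 0, 50, 150, 0 → max 170
Route 2 regrets: 0, 0, 0, 620, 340 → max 620
Route 3 regrets: 270, 560, 390, 0, 760 → max 760
Route 4 regrets: 370, 80, 120, 640, 890 → max 890
Smallest max regret = 170 → Route 1.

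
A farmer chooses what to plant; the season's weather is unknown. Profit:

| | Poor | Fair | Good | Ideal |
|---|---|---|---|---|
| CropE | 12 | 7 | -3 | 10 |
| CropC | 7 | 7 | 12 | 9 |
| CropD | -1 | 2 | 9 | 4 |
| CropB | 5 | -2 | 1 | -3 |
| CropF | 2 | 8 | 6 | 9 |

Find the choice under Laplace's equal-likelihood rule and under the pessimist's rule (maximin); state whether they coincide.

laplace → CropC; maximin → CropC (agree)

Row averages: CropE=6.5, CropC=8.75, CropD=3.5, CropB=0.25, CropF=6.25
Highest average = 8.75 → CropC.
Row minima: CropE=-3, CropC=7, CropD=-1, CropB=-3, CropF=2
Best worst-case = 7 → CropC.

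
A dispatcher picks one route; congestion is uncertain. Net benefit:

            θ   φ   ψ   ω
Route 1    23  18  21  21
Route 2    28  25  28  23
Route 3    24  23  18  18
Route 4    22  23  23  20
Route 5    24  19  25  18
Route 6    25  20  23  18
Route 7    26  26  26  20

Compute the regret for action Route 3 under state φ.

3

Best payoff under φ is 26.
Regret = 26 − 23 = 3.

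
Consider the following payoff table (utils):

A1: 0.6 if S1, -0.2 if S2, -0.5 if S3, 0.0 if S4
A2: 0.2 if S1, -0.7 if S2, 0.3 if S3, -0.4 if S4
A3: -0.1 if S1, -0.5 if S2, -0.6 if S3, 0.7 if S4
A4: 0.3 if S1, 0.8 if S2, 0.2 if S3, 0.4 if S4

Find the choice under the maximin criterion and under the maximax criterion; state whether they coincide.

maximin → A4; maximax → A4 (agree)

Row minima: A1=-0.5, A2=-0.7, A3=-0.6, A4=0.2
Best worst-case = 0.2 → A4.
Row maxima: A1=0.6, A2=0.3, A3=0.7, A4=0.8
Best best-case = 0.8 → A4.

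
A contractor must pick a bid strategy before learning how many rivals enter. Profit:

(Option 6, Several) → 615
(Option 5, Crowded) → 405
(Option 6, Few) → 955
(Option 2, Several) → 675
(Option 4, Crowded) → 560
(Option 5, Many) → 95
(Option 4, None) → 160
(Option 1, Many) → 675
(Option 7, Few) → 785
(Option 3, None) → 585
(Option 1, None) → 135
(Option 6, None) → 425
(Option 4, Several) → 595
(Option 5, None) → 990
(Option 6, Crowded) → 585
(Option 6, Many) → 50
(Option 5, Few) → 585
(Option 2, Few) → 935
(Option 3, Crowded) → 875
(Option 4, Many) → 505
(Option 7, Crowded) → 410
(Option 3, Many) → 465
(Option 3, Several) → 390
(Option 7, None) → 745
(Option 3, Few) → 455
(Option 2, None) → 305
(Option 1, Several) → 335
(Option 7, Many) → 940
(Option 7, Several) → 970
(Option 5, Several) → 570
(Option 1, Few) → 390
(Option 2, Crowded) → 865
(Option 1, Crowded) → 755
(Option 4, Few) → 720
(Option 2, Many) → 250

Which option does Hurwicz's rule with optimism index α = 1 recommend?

Option 5

Option 1: 1·755 + 0·135 = 755
Option 2: 1·935 + 0·250 = 935
Option 3: 1·875 + 0·390 = 875
Option 4: 1·720 + 0·160 = 720
Option 5: 1·990 + 0·95 = 990
Option 6: 1·955 + 0·50 = 955
Option 7: 1·970 + 0·410 = 970
Highest Hurwicz score = 990 → Option 5.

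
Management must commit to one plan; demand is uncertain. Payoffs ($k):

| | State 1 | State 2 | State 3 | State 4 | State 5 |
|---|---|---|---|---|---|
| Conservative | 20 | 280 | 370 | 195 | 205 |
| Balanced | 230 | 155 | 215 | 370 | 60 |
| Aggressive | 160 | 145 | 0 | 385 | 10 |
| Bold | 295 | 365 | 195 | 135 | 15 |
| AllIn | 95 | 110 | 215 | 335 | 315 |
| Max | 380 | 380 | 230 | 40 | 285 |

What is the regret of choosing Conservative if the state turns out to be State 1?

360

Best payoff under State 1 is 380.
Regret = 380 − 20 = 360.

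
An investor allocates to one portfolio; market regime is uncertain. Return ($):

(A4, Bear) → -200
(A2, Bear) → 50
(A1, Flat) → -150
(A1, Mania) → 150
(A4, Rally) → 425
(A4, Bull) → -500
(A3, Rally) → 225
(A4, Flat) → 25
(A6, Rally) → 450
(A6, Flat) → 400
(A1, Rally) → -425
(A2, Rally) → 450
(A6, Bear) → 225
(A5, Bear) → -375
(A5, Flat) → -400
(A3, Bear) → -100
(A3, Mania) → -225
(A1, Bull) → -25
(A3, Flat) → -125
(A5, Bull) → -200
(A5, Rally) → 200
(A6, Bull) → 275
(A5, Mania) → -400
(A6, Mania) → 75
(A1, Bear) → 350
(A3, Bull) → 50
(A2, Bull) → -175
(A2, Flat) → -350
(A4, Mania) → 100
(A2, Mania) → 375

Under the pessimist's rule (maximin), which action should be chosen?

Row minima: A1=-425, A2=-350, A3=-225, A4=-500, A5=-400, A6=75
Best worst-case = 75 → A6.

A6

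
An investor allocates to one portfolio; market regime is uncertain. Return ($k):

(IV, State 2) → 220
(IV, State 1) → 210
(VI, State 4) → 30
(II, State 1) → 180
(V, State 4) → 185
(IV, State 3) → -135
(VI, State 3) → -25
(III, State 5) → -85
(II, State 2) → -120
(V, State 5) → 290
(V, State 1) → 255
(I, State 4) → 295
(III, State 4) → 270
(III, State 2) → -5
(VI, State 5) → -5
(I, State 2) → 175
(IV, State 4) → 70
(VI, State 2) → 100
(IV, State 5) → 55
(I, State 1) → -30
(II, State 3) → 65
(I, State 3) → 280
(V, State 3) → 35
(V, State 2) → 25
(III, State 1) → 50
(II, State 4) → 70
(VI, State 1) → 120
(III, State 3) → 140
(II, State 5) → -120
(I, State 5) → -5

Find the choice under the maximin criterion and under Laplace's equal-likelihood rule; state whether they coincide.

maximin → V; laplace → V (agree)

Row minima: I=-30, II=-120, III=-85, IV=-135, V=25, VI=-25
Best worst-case = 25 → V.
Row averages: I=143, II=15, III=74, IV=84, V=158, VI=44
Highest average = 158 → V.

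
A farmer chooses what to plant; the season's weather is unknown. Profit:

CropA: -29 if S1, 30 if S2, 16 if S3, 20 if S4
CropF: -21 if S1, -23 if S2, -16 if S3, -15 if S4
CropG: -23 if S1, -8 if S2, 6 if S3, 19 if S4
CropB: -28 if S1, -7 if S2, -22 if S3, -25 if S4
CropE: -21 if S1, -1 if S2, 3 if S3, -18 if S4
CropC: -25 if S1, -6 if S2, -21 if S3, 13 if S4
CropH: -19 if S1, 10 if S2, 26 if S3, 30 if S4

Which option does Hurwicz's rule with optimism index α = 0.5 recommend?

CropH

CropA: 0.5·30 + 0.5·(-29) = 0.5
CropF: 0.5·(-15) + 0.5·(-23) = -19
CropG: 0.5·19 + 0.5·(-23) = -2
CropB: 0.5·(-7) + 0.5·(-28) = -17.5
CropE: 0.5·3 + 0.5·(-21) = -9
CropC: 0.5·13 + 0.5·(-25) = -6
CropH: 0.5·30 + 0.5·(-19) = 5.5
Highest Hurwicz score = 5.5 → CropH.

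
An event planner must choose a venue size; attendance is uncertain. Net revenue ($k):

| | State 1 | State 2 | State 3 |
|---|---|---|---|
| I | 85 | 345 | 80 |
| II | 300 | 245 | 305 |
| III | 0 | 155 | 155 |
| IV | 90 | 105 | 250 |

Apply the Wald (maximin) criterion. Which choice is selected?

II

Row minima: I=80, II=245, III=0, IV=90
Best worst-case = 245 → II.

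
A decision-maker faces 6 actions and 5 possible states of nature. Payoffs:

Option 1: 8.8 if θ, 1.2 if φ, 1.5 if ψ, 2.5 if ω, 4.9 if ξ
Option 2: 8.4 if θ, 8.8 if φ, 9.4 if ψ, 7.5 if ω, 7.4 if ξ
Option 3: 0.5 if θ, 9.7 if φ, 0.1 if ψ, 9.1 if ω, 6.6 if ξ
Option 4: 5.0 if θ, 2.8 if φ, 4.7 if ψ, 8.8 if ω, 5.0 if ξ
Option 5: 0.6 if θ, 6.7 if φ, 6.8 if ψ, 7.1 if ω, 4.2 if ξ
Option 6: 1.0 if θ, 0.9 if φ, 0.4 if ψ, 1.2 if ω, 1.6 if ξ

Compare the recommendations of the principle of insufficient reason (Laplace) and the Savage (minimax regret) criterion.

Row averages: Option 1=3.78, Option 2=8.3, Option 3=5.2, Option 4=5.26, Option 5=5.08, Option 6=1.02
Highest average = 8.3 → Option 2.
Column bests: θ=8.8, φ=9.7, ψ=9.4, ω=9.1, ξ=7.4.
Option 1 regrets: 0.0, 8.5, 7.9, 6.6, 2.5 → max 8.5
Option 2 regrets: 0.4, 0.9, 0.0, 1.6, 0.0 → max 1.6
Option 3 regrets: 8.3, 0.0, 9.3, 0.0, 0.8 → max 9.3
Option 4 regrets: 3.8, 6.9, 4.7, 0.3, 2.4 → max 6.9
Option 5 regrets: 8.2, 3.0, 2.6, 2.0, 3.2 → max 8.2
Option 6 regrets: 7.8, 8.8, 9.0, 7.9, 5.8 → max 9.0
Smallest max regret = 1.6 → Option 2.

laplace → Option 2; minimax regret → Option 2 (agree)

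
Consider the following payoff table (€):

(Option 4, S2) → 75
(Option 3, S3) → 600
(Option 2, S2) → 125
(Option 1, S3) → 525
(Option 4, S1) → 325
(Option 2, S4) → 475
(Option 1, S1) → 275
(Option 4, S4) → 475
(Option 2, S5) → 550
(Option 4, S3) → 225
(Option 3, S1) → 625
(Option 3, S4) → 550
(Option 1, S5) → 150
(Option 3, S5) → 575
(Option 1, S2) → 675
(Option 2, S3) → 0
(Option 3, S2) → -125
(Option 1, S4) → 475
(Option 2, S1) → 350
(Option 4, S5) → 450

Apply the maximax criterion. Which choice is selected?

Option 1

Row maxima: Option 1=675, Option 2=550, Option 3=625, Option 4=475
Best best-case = 675 → Option 1.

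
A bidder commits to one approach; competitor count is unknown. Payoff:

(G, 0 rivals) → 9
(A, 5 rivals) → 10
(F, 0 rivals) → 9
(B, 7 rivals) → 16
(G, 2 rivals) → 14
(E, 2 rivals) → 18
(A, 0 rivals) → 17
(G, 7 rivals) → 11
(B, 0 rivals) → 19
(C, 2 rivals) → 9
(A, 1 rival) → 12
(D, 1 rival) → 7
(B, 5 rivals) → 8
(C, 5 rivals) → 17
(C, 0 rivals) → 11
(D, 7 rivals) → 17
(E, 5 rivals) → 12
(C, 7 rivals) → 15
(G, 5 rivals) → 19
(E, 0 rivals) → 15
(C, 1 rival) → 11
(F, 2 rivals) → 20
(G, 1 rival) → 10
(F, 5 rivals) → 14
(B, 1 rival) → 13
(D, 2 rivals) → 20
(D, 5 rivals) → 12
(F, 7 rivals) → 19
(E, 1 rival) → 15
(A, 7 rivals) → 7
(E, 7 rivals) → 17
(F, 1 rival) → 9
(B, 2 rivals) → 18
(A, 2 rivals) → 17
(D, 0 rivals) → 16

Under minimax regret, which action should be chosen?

Column bests: 0 rivals=19, 1 rival=15, 2 rivals=20, 5 rivals=19, 7 rivals=19.
A regrets: 2, 3, 3, 9, 12 → max 12
B regrets: 0, 2, 2, 11, 3 → max 11
C regrets: 8, 4, 11, 2, 4 → max 11
D regrets: 3, 8, 0, 7, 2 → max 8
E regrets: 4, 0, 2, 7, 2 → max 7
F regrets: 10, 6, 0, 5, 0 → max 10
G regrets: 10, 5, 6, 0, 8 → max 10
Smallest max regret = 7 → E.

E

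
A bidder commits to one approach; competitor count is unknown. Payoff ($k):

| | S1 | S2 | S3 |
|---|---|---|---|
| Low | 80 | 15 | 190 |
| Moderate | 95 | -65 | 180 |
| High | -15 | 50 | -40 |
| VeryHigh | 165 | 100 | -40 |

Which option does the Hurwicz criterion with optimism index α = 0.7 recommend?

Low

Low: 0.7·190 + 0.3·15 = 137.5
Moderate: 0.7·180 + 0.3·(-65) = 106.5
High: 0.7·50 + 0.3·(-40) = 23
VeryHigh: 0.7·165 + 0.3·(-40) = 103.5
Highest Hurwicz score = 137.5 → Low.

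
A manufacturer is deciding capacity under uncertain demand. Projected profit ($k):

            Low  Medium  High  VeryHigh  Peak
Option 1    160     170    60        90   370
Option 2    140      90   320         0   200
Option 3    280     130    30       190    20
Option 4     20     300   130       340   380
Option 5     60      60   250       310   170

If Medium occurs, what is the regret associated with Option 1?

Best payoff under Medium is 300.
Regret = 300 − 170 = 130.

130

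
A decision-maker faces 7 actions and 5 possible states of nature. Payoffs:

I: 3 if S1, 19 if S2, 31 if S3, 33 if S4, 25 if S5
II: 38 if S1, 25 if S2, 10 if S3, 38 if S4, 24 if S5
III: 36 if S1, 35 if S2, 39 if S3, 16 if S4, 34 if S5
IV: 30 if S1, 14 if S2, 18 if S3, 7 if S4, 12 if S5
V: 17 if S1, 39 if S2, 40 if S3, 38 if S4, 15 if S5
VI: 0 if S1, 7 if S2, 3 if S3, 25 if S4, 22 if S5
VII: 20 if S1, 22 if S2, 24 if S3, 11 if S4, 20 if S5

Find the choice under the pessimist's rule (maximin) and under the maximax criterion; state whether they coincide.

Row minima: I=3, II=10, III=16, IV=7, V=15, VI=0, VII=11
Best worst-case = 16 → III.
Row maxima: I=33, II=38, III=39, IV=30, V=40, VI=25, VII=24
Best best-case = 40 → V.

maximin → III; maximax → V (disagree)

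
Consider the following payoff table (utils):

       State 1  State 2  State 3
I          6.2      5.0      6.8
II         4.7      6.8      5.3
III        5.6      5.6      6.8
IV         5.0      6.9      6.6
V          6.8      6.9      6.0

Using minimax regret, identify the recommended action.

Column bests: State 1=6.8, State 2=6.9, State 3=6.8.
I regrets: 0.6, 1.9, 0.0 → max 1.9
II regrets: 2.1, 0.1, 1.5 → max 2.1
III regrets: 1.2, 1.3, 0.0 → max 1.3
IV regrets: 1.8, 0.0, 0.2 → max 1.8
V regrets: 0.0, 0.0, 0.8 → max 0.8
Smallest max regret = 0.8 → V.

V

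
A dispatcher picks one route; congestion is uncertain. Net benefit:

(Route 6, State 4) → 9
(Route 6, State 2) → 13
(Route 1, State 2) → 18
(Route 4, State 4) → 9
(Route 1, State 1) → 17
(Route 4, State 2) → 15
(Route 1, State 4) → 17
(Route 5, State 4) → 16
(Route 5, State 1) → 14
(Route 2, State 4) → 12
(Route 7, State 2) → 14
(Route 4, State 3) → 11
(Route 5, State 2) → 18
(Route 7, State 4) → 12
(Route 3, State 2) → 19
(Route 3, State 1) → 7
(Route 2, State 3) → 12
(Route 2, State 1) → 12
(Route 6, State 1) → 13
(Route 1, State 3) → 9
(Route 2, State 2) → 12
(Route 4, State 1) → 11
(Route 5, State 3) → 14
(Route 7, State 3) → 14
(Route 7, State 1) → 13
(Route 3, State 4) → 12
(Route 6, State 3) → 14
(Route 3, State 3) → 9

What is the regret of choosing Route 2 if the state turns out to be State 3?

2

Best payoff under State 3 is 14.
Regret = 14 − 12 = 2.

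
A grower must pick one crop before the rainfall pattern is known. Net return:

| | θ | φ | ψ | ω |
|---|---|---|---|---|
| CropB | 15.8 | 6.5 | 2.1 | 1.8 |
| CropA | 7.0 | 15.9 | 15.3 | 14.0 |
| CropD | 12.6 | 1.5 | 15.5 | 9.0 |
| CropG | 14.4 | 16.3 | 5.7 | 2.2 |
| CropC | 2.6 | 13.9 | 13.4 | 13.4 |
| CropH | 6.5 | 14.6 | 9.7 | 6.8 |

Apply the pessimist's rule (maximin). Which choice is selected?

CropA

Row minima: CropB=1.8, CropA=7.0, CropD=1.5, CropG=2.2, CropC=2.6, CropH=6.5
Best worst-case = 7.0 → CropA.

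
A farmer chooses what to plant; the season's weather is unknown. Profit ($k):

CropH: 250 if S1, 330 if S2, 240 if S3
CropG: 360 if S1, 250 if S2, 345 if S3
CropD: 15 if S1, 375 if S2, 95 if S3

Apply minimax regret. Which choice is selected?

CropH

Column bests: S1=360, S2=375, S3=345.
CropH regrets: 110, 45, 105 → max 110
CropG regrets: 0, 125, 0 → max 125
CropD regrets: 345, 0, 250 → max 345
Smallest max regret = 110 → CropH.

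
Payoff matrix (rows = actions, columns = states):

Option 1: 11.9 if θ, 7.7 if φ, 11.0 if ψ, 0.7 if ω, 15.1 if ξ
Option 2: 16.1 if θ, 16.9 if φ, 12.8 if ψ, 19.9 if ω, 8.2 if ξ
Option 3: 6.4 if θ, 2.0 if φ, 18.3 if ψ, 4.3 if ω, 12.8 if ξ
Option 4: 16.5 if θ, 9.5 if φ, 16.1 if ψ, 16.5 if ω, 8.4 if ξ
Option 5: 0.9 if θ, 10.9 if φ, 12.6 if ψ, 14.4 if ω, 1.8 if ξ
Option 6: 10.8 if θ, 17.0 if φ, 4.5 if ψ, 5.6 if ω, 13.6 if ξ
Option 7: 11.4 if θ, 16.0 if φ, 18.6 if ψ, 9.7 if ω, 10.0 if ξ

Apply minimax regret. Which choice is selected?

Column bests: θ=16.5, φ=17.0, ψ=18.6, ω=19.9, ξ=15.1.
Option 1 regrets: 4.6, 9.3, 7.6, 19.2, 0.0 → max 19.2
Option 2 regrets: 0.4, 0.1, 5.8, 0.0, 6.9 → max 6.9
Option 3 regrets: 10.1, 15.0, 0.3, 15.6, 2.3 → max 15.6
Option 4 regrets: 0.0, 7.5, 2.5, 3.4, 6.7 → max 7.5
Option 5 regrets: 15.6, 6.1, 6.0, 5.5, 13.3 → max 15.6
Option 6 regrets: 5.7, 0.0, 14.1, 14.3, 1.5 → max 14.3
Option 7 regrets: 5.1, 1.0, 0.0, 10.2, 5.1 → max 10.2
Smallest max regret = 6.9 → Option 2.

Option 2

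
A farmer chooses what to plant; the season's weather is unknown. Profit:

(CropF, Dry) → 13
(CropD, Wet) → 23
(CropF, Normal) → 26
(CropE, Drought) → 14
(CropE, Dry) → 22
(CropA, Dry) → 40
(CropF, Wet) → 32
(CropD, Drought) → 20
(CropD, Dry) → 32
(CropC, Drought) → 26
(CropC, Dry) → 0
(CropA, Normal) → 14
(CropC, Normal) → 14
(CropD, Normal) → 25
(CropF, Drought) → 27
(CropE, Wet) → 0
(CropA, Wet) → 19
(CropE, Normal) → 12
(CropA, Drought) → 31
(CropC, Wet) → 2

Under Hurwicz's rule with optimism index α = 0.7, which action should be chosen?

CropA

CropD: 0.7·32 + 0.3·20 = 28.4
CropC: 0.7·26 + 0.3·0 = 18.2
CropF: 0.7·32 + 0.3·13 = 26.3
CropE: 0.7·22 + 0.3·0 = 15.4
CropA: 0.7·40 + 0.3·14 = 32.2
Highest Hurwicz score = 32.2 → CropA.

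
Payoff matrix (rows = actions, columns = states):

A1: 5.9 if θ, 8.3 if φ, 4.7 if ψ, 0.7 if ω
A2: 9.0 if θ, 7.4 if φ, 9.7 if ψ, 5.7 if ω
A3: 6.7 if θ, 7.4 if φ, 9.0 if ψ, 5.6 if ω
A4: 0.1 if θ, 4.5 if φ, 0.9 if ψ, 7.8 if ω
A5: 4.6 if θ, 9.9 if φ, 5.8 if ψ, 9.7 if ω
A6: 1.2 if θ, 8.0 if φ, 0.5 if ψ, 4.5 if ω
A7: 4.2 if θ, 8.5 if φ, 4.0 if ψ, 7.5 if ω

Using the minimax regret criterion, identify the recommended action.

A2

Column bests: θ=9.0, φ=9.9, ψ=9.7, ω=9.7.
A1 regrets: 3.1, 1.6, 5.0, 9.0 → max 9.0
A2 regrets: 0.0, 2.5, 0.0, 4.0 → max 4.0
A3 regrets: 2.3, 2.5, 0.7, 4.1 → max 4.1
A4 regrets: 8.9, 5.4, 8.8, 1.9 → max 8.9
A5 regrets: 4.4, 0.0, 3.9, 0.0 → max 4.4
A6 regrets: 7.8, 1.9, 9.2, 5.2 → max 9.2
A7 regrets: 4.8, 1.4, 5.7, 2.2 → max 5.7
Smallest max regret = 4.0 → A2.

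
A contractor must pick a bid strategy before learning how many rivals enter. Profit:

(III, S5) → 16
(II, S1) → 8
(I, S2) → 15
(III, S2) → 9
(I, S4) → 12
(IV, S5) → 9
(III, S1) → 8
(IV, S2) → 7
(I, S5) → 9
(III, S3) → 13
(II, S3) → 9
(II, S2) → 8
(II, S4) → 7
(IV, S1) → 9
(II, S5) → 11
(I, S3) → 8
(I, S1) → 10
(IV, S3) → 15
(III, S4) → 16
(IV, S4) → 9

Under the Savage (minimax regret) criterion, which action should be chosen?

III

Column bests: S1=10, S2=15, S3=15, S4=16, S5=16.
I regrets: 0, 0, 7, 4, 7 → max 7
II regrets: 2, 7, 6, 9, 5 → max 9
III regrets: 2, 6, 2, 0, 0 → max 6
IV regrets: 1, 8, 0, 7, 7 → max 8
Smallest max regret = 6 → III.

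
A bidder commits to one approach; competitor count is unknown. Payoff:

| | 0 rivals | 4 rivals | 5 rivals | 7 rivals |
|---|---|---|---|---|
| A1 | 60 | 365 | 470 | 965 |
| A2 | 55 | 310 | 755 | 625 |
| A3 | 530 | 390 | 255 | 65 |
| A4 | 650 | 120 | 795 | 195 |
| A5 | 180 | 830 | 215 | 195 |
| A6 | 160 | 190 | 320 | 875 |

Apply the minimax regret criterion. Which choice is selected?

Column bests: 0 rivals=650, 4 rivals=830, 5 rivals=795, 7 rivals=965.
A1 regrets: 590, 465, 325, 0 → max 590
A2 regrets: 595, 520, 40, 340 → max 595
A3 regrets: 120, 440, 540, 900 → max 900
A4 regrets: 0, 710, 0, 770 → max 770
A5 regrets: 470, 0, 580, 770 → max 770
A6 regrets: 490, 640, 475, 90 → max 640
Smallest max regret = 590 → A1.

A1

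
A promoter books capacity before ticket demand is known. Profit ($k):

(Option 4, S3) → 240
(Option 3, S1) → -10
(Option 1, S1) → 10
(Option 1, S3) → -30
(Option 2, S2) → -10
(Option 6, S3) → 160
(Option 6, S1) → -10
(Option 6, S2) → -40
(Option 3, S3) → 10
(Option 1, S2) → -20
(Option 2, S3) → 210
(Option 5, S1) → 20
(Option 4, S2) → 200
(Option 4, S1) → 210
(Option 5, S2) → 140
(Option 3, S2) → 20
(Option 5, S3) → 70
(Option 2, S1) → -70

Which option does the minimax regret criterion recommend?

Column bests: S1=210, S2=200, S3=240.
Option 1 regrets: 200, 220, 270 → max 270
Option 2 regrets: 280, 210, 30 → max 280
Option 3 regrets: 220, 180, 230 → max 230
Option 4 regrets: 0, 0, 0 → max 0
Option 5 regrets: 190, 60, 170 → max 190
Option 6 regrets: 220, 240, 80 → max 240
Smallest max regret = 0 → Option 4.

Option 4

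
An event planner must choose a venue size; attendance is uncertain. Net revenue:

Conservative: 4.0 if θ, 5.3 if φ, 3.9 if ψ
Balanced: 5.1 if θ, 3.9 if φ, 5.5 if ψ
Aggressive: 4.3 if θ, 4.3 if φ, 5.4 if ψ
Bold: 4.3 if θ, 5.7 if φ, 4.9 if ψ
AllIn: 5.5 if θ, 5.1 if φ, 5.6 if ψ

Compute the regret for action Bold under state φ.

Best payoff under φ is 5.7.
Regret = 5.7 − 5.7 = 0.0.

0.0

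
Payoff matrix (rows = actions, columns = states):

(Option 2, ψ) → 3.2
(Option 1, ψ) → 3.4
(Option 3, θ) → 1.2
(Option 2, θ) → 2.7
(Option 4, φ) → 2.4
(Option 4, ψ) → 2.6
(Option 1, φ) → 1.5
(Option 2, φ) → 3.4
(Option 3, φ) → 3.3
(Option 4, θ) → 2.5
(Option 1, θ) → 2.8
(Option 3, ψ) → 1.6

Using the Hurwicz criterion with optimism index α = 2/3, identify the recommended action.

Option 1: 2/3·3.4 + 1/3·1.5 = 83/30
Option 2: 2/3·3.4 + 1/3·2.7 = 19/6
Option 3: 2/3·3.3 + 1/3·1.2 = 2.6
Option 4: 2/3·2.6 + 1/3·2.4 = 38/15
Highest Hurwicz score = 19/6 → Option 2.

Option 2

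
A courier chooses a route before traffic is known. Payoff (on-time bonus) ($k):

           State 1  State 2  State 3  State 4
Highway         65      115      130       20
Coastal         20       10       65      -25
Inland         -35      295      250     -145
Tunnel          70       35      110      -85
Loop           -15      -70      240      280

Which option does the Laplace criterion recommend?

Loop

Row averages: Highway=82.5, Coastal=17.5, Inland=91.25, Tunnel=32.5, Loop=108.75
Highest average = 108.75 → Loop.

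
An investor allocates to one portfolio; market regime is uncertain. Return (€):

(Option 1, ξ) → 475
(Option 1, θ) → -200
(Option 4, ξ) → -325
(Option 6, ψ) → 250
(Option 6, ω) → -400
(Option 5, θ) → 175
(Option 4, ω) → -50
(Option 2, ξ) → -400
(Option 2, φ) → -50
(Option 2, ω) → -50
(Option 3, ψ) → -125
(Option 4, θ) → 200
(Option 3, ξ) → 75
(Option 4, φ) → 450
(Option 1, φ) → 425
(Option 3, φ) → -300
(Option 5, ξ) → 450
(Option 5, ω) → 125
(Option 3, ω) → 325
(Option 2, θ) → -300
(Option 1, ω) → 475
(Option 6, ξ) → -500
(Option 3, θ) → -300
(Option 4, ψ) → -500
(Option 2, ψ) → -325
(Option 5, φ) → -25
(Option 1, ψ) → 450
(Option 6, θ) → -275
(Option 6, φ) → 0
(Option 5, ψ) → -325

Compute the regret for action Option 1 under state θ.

Best payoff under θ is 200.
Regret = 200 − (-200) = 400.

400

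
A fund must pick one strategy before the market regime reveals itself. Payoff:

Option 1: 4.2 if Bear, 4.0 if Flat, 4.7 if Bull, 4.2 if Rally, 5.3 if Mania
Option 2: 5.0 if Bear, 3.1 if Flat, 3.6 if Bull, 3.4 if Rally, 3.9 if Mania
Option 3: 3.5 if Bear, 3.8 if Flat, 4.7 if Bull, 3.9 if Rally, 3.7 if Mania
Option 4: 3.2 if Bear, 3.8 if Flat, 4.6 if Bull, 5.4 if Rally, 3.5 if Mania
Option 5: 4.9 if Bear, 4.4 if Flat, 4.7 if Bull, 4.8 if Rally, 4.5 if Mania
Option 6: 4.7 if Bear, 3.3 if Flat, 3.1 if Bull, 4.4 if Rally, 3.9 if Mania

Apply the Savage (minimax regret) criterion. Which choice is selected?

Option 5

Column bests: Bear=5.0, Flat=4.4, Bull=4.7, Rally=5.4, Mania=5.3.
Option 1 regrets: 0.8, 0.4, 0.0, 1.2, 0.0 → max 1.2
Option 2 regrets: 0.0, 1.3, 1.1, 2.0, 1.4 → max 2.0
Option 3 regrets: 1.5, 0.6, 0.0, 1.5, 1.6 → max 1.6
Option 4 regrets: 1.8, 0.6, 0.1, 0.0, 1.8 → max 1.8
Option 5 regrets: 0.1, 0.0, 0.0, 0.6, 0.8 → max 0.8
Option 6 regrets: 0.3, 1.1, 1.6, 1.0, 1.4 → max 1.6
Smallest max regret = 0.8 → Option 5.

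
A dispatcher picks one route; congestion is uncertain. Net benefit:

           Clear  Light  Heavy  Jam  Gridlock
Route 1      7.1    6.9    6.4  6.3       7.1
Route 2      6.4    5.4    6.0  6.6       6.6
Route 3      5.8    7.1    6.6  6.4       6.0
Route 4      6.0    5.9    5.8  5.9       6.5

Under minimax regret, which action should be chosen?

Route 1

Column bests: Clear=7.1, Light=7.1, Heavy=6.6, Jam=6.6, Gridlock=7.1.
Route 1 regrets: 0.0, 0.2, 0.2, 0.3, 0.0 → max 0.3
Route 2 regrets: 0.7, 1.7, 0.6, 0.0, 0.5 → max 1.7
Route 3 regrets: 1.3, 0.0, 0.0, 0.2, 1.1 → max 1.3
Route 4 regrets: 1.1, 1.2, 0.8, 0.7, 0.6 → max 1.2
Smallest max regret = 0.3 → Route 1.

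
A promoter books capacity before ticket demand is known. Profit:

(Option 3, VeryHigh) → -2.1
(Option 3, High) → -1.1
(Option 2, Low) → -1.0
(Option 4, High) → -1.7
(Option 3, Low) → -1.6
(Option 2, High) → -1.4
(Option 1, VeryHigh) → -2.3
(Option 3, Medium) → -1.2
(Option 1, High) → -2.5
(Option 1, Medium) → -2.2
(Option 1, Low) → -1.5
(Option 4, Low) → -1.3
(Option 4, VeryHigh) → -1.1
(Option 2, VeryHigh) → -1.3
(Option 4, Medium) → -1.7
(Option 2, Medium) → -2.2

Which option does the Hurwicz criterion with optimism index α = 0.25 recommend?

Option 4

Option 1: 0.25·(-1.5) + 0.75·(-2.5) = -2.25
Option 2: 0.25·(-1.0) + 0.75·(-2.2) = -1.9
Option 3: 0.25·(-1.1) + 0.75·(-2.1) = -1.85
Option 4: 0.25·(-1.1) + 0.75·(-1.7) = -1.55
Highest Hurwicz score = -1.55 → Option 4.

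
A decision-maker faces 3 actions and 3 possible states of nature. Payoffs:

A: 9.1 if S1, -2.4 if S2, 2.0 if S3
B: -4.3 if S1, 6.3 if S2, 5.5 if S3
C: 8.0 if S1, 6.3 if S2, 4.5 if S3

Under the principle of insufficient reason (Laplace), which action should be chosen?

Row averages: A=2.9, B=2.5, C=94/15
Highest average = 94/15 → C.

C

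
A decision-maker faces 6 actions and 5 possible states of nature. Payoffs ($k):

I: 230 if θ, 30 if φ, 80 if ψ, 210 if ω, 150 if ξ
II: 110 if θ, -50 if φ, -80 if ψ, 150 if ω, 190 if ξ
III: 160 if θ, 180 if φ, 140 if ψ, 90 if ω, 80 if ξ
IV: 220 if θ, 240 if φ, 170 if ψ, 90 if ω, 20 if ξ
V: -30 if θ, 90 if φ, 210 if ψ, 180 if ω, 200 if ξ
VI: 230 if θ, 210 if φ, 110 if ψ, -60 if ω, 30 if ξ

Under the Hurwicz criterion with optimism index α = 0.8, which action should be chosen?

IV

I: 0.8·230 + 0.2·30 = 190
II: 0.8·190 + 0.2·(-80) = 136
III: 0.8·180 + 0.2·80 = 160
IV: 0.8·240 + 0.2·20 = 196
V: 0.8·210 + 0.2·(-30) = 162
VI: 0.8·230 + 0.2·(-60) = 172
Highest Hurwicz score = 196 → IV.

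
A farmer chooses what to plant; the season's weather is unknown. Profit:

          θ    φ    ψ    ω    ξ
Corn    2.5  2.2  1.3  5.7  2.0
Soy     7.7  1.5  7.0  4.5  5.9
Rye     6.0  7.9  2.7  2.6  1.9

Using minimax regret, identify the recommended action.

Rye

Column bests: θ=7.7, φ=7.9, ψ=7.0, ω=5.7, ξ=5.9.
Corn regrets: 5.2, 5.7, 5.7, 0.0, 3.9 → max 5.7
Soy regrets: 0.0, 6.4, 0.0, 1.2, 0.0 → max 6.4
Rye regrets: 1.7, 0.0, 4.3, 3.1, 4.0 → max 4.3
Smallest max regret = 4.3 → Rye.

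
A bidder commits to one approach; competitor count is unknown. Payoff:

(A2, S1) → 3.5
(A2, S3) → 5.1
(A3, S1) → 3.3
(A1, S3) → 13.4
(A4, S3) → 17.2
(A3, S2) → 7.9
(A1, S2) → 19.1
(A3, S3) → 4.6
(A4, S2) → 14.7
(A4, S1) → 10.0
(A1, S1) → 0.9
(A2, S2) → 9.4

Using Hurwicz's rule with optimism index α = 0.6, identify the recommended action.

A4

A1: 0.6·19.1 + 0.4·0.9 = 11.82
A2: 0.6·9.4 + 0.4·3.5 = 7.04
A3: 0.6·7.9 + 0.4·3.3 = 6.06
A4: 0.6·17.2 + 0.4·10.0 = 14.32
Highest Hurwicz score = 14.32 → A4.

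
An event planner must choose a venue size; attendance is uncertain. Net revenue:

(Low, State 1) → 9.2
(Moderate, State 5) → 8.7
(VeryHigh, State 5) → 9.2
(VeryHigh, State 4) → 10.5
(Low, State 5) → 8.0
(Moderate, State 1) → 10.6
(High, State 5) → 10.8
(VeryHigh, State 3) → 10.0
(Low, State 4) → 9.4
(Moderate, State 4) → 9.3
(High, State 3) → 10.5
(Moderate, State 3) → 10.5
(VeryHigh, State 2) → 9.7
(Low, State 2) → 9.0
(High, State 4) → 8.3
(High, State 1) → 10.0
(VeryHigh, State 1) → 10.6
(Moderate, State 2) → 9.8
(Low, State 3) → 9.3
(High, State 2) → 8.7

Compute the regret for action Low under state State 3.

Best payoff under State 3 is 10.5.
Regret = 10.5 − 9.3 = 1.2.

1.2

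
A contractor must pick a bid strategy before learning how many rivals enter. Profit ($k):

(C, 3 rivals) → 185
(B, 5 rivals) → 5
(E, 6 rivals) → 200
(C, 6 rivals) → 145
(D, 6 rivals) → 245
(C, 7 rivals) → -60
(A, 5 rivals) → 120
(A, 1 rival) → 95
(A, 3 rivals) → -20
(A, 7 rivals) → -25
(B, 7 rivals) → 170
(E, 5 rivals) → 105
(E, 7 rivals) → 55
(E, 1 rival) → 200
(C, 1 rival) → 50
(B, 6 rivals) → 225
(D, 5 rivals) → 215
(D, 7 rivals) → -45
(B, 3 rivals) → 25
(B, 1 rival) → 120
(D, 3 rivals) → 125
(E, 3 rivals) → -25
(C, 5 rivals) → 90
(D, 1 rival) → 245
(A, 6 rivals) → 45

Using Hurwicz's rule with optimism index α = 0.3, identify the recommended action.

A: 0.3·120 + 0.7·(-25) = 18.5
B: 0.3·225 + 0.7·5 = 71
C: 0.3·185 + 0.7·(-60) = 13.5
D: 0.3·245 + 0.7·(-45) = 42
E: 0.3·200 + 0.7·(-25) = 42.5
Highest Hurwicz score = 71 → B.

B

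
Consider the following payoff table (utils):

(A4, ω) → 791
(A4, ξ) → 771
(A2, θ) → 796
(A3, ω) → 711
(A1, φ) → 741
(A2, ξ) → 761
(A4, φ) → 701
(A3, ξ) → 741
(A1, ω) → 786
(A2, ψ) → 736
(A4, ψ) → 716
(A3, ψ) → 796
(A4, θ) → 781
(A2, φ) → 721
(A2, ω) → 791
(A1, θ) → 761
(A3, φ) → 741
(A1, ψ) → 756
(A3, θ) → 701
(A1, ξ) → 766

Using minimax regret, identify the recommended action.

Column bests: θ=796, φ=741, ψ=796, ω=791, ξ=771.
A1 regrets: 35, 0, 40, 5, 5 → max 40
A2 regrets: 0, 20, 60, 0, 10 → max 60
A3 regrets: 95, 0, 0, 80, 30 → max 95
A4 regrets: 15, 40, 80, 0, 0 → max 80
Smallest max regret = 40 → A1.

A1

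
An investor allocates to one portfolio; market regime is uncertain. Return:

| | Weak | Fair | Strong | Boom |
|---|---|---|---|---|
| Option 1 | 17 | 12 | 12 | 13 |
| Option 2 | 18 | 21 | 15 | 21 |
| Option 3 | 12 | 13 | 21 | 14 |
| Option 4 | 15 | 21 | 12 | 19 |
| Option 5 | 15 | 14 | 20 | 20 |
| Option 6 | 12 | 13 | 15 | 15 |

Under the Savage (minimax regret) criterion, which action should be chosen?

Option 2

Column bests: Weak=18, Fair=21, Strong=21, Boom=21.
Option 1 regrets: 1, 9, 9, 8 → max 9
Option 2 regrets: 0, 0, 6, 0 → max 6
Option 3 regrets: 6, 8, 0, 7 → max 8
Option 4 regrets: 3, 0, 9, 2 → max 9
Option 5 regrets: 3, 7, 1, 1 → max 7
Option 6 regrets: 6, 8, 6, 6 → max 8
Smallest max regret = 6 → Option 2.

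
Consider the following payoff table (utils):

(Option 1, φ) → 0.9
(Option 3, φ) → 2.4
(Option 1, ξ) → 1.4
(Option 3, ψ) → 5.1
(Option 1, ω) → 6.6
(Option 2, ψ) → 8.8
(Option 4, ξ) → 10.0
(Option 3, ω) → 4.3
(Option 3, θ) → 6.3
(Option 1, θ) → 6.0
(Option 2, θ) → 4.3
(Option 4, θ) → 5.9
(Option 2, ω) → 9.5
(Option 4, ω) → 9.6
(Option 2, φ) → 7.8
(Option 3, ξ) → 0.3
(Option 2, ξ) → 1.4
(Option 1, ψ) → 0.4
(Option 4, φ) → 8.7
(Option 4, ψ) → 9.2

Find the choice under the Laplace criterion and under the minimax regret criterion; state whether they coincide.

Row averages: Option 1=3.06, Option 2=6.36, Option 3=3.68, Option 4=8.68
Highest average = 8.68 → Option 4.
Column bests: θ=6.3, φ=8.7, ψ=9.2, ω=9.6, ξ=10.0.
Option 1 regrets: 0.3, 7.8, 8.8, 3.0, 8.6 → max 8.8
Option 2 regrets: 2.0, 0.9, 0.4, 0.1, 8.6 → max 8.6
Option 3 regrets: 0.0, 6.3, 4.1, 5.3, 9.7 → max 9.7
Option 4 regrets: 0.4, 0.0, 0.0, 0.0, 0.0 → max 0.4
Smallest max regret = 0.4 → Option 4.

laplace → Option 4; minimax regret → Option 4 (agree)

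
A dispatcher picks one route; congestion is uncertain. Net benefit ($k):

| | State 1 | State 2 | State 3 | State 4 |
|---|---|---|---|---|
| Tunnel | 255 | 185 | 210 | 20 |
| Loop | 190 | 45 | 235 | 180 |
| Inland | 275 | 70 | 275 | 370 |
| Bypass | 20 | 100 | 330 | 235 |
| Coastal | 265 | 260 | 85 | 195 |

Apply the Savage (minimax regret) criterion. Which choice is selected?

Column bests: State 1=275, State 2=260, State 3=330, State 4=370.
Tunnel regrets: 20, 75, 120, 350 → max 350
Loop regrets: 85, 215, 95, 190 → max 215
Inland regrets: 0, 190, 55, 0 → max 190
Bypass regrets: 255, 160, 0, 135 → max 255
Coastal regrets: 10, 0, 245, 175 → max 245
Smallest max regret = 190 → Inland.

Inland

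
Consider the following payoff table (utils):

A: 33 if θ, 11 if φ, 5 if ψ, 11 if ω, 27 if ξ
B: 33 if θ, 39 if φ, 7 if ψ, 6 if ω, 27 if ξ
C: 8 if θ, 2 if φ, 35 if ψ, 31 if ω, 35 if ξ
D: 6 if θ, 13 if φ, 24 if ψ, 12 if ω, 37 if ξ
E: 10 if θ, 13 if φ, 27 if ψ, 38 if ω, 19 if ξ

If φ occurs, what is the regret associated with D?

26

Best payoff under φ is 39.
Regret = 39 − 13 = 26.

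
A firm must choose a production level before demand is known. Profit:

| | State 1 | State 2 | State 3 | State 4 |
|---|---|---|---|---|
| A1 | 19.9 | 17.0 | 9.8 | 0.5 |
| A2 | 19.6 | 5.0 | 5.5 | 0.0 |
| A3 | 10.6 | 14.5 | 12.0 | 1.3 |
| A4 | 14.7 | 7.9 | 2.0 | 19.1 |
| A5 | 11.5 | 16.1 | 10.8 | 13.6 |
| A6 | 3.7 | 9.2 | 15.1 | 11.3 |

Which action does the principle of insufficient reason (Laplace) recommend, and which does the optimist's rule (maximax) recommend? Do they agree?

Row averages: A1=11.8, A2=7.525, A3=9.6, A4=10.925, A5=13, A6=9.825
Highest average = 13 → A5.
Row maxima: A1=19.9, A2=19.6, A3=14.5, A4=19.1, A5=16.1, A6=15.1
Best best-case = 19.9 → A1.

laplace → A5; maximax → A1 (disagree)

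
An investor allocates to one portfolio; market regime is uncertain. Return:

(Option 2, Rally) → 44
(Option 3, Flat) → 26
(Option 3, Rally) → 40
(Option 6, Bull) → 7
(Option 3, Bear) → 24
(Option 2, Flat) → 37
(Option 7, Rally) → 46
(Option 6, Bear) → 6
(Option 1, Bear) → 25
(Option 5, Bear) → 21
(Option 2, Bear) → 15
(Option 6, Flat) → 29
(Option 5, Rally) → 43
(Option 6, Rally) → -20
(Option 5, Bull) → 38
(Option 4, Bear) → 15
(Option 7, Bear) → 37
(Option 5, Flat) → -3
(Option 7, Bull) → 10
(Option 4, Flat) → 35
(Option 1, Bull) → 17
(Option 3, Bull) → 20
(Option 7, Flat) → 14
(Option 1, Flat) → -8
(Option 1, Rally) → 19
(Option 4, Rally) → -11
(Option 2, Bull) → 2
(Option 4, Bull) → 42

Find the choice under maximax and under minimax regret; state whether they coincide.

maximax → Option 7; minimax regret → Option 3 (disagree)

Row maxima: Option 1=25, Option 2=44, Option 3=40, Option 4=42, Option 5=43, Option 6=29, Option 7=46
Best best-case = 46 → Option 7.
Column bests: Bear=37, Flat=37, Bull=42, Rally=46.
Option 1 regrets: 12, 45, 25, 27 → max 45
Option 2 regrets: 22, 0, 40, 2 → max 40
Option 3 regrets: 13, 11, 22, 6 → max 22
Option 4 regrets: 22, 2, 0, 57 → max 57
Option 5 regrets: 16, 40, 4, 3 → max 40
Option 6 regrets: 31, 8, 35, 66 → max 66
Option 7 regrets: 0, 23, 32, 0 → max 32
Smallest max regret = 22 → Option 3.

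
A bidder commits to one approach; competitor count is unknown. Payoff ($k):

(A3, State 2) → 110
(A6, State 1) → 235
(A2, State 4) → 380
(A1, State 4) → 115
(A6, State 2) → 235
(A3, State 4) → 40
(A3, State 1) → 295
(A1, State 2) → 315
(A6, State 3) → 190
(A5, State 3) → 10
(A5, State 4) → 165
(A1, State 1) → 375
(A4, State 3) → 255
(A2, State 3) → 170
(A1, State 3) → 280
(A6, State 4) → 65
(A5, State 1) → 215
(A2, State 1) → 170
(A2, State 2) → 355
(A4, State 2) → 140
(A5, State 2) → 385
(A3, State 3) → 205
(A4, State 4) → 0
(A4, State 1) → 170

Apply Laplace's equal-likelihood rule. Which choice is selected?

A1

Row averages: A1=271.25, A2=268.75, A3=162.5, A4=141.25, A5=193.75, A6=181.25
Highest average = 271.25 → A1.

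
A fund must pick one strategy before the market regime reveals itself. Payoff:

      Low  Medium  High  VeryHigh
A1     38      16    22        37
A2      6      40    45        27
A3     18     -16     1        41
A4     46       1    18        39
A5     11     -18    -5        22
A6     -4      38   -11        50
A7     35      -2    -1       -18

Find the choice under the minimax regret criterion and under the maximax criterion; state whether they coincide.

minimax regret → A1; maximax → A6 (disagree)

Column bests: Low=46, Medium=40, High=45, VeryHigh=50.
A1 regrets: 8, 24, 23, 13 → max 24
A2 regrets: 40, 0, 0, 23 → max 40
A3 regrets: 28, 56, 44, 9 → max 56
A4 regrets: 0, 39, 27, 11 → max 39
A5 regrets: 35, 58, 50, 28 → max 58
A6 regrets: 50, 2, 56, 0 → max 56
A7 regrets: 11, 42, 46, 68 → max 68
Smallest max regret = 24 → A1.
Row maxima: A1=38, A2=45, A3=41, A4=46, A5=22, A6=50, A7=35
Best best-case = 50 → A6.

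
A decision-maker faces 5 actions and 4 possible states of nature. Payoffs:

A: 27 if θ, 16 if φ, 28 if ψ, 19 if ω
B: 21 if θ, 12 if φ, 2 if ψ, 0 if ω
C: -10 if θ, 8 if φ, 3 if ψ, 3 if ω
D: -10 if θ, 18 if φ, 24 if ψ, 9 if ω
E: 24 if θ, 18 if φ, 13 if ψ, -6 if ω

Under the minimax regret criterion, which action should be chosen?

Column bests: θ=27, φ=18, ψ=28, ω=19.
A regrets: 0, 2, 0, 0 → max 2
B regrets: 6, 6, 26, 19 → max 26
C regrets: 37, 10, 25, 16 → max 37
D regrets: 37, 0, 4, 10 → max 37
E regrets: 3, 0, 15, 25 → max 25
Smallest max regret = 2 → A.

A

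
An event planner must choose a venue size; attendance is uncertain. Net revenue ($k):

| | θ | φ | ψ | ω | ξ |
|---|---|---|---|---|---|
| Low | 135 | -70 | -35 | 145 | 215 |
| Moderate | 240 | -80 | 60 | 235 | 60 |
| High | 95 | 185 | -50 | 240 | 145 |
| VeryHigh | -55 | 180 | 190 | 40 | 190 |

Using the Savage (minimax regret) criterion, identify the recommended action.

Column bests: θ=240, φ=185, ψ=190, ω=240, ξ=215.
Low regrets: 105, 255, 225, 95, 0 → max 255
Moderate regrets: 0, 265, 130, 5, 155 → max 265
High regrets: 145, 0, 240, 0, 70 → max 240
VeryHigh regrets: 295, 5, 0, 200, 25 → max 295
Smallest max regret = 240 → High.

High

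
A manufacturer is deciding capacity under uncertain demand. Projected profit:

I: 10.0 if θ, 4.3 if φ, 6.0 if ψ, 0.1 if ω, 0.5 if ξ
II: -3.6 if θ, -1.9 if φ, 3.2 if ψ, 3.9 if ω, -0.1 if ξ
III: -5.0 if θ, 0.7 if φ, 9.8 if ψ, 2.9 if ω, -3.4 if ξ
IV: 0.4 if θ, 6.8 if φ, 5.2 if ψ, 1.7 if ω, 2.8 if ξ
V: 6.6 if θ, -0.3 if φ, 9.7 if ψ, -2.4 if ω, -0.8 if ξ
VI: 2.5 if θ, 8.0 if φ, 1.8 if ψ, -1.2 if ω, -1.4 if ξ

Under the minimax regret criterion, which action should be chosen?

I

Column bests: θ=10.0, φ=8.0, ψ=9.8, ω=3.9, ξ=2.8.
I regrets: 0.0, 3.7, 3.8, 3.8, 2.3 → max 3.8
II regrets: 13.6, 9.9, 6.6, 0.0, 2.9 → max 13.6
III regrets: 15.0, 7.3, 0.0, 1.0, 6.2 → max 15.0
IV regrets: 9.6, 1.2, 4.6, 2.2, 0.0 → max 9.6
V regrets: 3.4, 8.3, 0.1, 6.3, 3.6 → max 8.3
VI regrets: 7.5, 0.0, 8.0, 5.1, 4.2 → max 8.0
Smallest max regret = 3.8 → I.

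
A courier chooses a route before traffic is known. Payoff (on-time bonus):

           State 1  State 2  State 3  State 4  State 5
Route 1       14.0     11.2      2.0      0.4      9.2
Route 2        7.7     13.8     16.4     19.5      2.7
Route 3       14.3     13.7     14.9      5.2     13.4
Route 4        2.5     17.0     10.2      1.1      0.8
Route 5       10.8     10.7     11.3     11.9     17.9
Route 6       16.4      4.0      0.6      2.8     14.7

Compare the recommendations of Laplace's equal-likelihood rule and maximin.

Row averages: Route 1=7.36, Route 2=12.02, Route 3=12.3, Route 4=6.32, Route 5=12.52, Route 6=7.7
Highest average = 12.52 → Route 5.
Row minima: Route 1=0.4, Route 2=2.7, Route 3=5.2, Route 4=0.8, Route 5=10.7, Route 6=0.6
Best worst-case = 10.7 → Route 5.

laplace → Route 5; maximin → Route 5 (agree)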